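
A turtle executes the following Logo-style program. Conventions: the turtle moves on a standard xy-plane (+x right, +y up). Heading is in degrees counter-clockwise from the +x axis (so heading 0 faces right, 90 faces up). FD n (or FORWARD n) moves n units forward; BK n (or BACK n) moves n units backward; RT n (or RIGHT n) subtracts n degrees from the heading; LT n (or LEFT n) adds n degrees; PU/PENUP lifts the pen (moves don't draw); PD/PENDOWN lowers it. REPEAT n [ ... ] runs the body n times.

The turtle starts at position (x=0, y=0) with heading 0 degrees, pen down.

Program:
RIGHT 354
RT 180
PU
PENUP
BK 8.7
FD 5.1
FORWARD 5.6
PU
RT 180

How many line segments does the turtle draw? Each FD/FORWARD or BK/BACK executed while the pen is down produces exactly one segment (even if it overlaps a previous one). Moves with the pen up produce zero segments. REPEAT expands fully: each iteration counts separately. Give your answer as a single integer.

Executing turtle program step by step:
Start: pos=(0,0), heading=0, pen down
RT 354: heading 0 -> 6
RT 180: heading 6 -> 186
PU: pen up
PU: pen up
BK 8.7: (0,0) -> (8.652,0.909) [heading=186, move]
FD 5.1: (8.652,0.909) -> (3.58,0.376) [heading=186, move]
FD 5.6: (3.58,0.376) -> (-1.989,-0.209) [heading=186, move]
PU: pen up
RT 180: heading 186 -> 6
Final: pos=(-1.989,-0.209), heading=6, 0 segment(s) drawn
Segments drawn: 0

Answer: 0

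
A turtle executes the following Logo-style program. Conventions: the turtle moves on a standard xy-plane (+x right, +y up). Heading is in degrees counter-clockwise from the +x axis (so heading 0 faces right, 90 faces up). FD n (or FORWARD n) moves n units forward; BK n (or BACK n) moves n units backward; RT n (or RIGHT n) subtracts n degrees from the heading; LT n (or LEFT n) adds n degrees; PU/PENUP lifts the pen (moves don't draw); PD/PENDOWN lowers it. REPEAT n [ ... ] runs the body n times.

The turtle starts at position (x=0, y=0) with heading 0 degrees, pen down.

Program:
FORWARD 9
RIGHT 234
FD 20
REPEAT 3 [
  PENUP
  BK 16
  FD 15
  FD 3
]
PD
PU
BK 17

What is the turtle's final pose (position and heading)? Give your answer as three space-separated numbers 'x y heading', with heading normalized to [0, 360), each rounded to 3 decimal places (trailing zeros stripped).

Executing turtle program step by step:
Start: pos=(0,0), heading=0, pen down
FD 9: (0,0) -> (9,0) [heading=0, draw]
RT 234: heading 0 -> 126
FD 20: (9,0) -> (-2.756,16.18) [heading=126, draw]
REPEAT 3 [
  -- iteration 1/3 --
  PU: pen up
  BK 16: (-2.756,16.18) -> (6.649,3.236) [heading=126, move]
  FD 15: (6.649,3.236) -> (-2.168,15.371) [heading=126, move]
  FD 3: (-2.168,15.371) -> (-3.931,17.798) [heading=126, move]
  -- iteration 2/3 --
  PU: pen up
  BK 16: (-3.931,17.798) -> (5.473,4.854) [heading=126, move]
  FD 15: (5.473,4.854) -> (-3.343,16.989) [heading=126, move]
  FD 3: (-3.343,16.989) -> (-5.107,19.416) [heading=126, move]
  -- iteration 3/3 --
  PU: pen up
  BK 16: (-5.107,19.416) -> (4.298,6.472) [heading=126, move]
  FD 15: (4.298,6.472) -> (-4.519,18.607) [heading=126, move]
  FD 3: (-4.519,18.607) -> (-6.282,21.034) [heading=126, move]
]
PD: pen down
PU: pen up
BK 17: (-6.282,21.034) -> (3.71,7.281) [heading=126, move]
Final: pos=(3.71,7.281), heading=126, 2 segment(s) drawn

Answer: 3.71 7.281 126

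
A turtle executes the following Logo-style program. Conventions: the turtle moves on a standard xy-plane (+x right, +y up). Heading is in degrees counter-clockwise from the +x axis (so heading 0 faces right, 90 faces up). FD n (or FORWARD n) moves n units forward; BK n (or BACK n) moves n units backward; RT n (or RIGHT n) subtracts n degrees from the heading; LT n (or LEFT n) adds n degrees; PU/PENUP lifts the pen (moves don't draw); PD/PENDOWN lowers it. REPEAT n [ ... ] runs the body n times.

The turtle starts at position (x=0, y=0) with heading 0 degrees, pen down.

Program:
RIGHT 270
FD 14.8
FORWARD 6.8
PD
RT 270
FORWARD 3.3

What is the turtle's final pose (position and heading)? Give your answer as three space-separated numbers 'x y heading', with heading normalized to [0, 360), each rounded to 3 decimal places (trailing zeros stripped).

Answer: -3.3 21.6 180

Derivation:
Executing turtle program step by step:
Start: pos=(0,0), heading=0, pen down
RT 270: heading 0 -> 90
FD 14.8: (0,0) -> (0,14.8) [heading=90, draw]
FD 6.8: (0,14.8) -> (0,21.6) [heading=90, draw]
PD: pen down
RT 270: heading 90 -> 180
FD 3.3: (0,21.6) -> (-3.3,21.6) [heading=180, draw]
Final: pos=(-3.3,21.6), heading=180, 3 segment(s) drawn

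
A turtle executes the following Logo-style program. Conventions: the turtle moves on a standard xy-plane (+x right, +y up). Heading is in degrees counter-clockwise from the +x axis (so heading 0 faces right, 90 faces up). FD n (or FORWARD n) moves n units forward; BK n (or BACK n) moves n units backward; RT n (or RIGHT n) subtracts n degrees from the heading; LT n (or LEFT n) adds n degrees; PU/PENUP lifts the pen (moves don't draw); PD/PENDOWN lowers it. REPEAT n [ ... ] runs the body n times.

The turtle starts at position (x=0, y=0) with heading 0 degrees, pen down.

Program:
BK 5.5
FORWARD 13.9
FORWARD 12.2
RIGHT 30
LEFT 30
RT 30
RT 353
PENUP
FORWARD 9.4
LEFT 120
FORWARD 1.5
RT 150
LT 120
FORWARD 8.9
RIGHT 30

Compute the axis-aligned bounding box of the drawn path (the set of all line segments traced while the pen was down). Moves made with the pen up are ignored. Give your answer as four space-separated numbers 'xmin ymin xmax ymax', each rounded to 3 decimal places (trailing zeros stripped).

Executing turtle program step by step:
Start: pos=(0,0), heading=0, pen down
BK 5.5: (0,0) -> (-5.5,0) [heading=0, draw]
FD 13.9: (-5.5,0) -> (8.4,0) [heading=0, draw]
FD 12.2: (8.4,0) -> (20.6,0) [heading=0, draw]
RT 30: heading 0 -> 330
LT 30: heading 330 -> 0
RT 30: heading 0 -> 330
RT 353: heading 330 -> 337
PU: pen up
FD 9.4: (20.6,0) -> (29.253,-3.673) [heading=337, move]
LT 120: heading 337 -> 97
FD 1.5: (29.253,-3.673) -> (29.07,-2.184) [heading=97, move]
RT 150: heading 97 -> 307
LT 120: heading 307 -> 67
FD 8.9: (29.07,-2.184) -> (32.547,6.008) [heading=67, move]
RT 30: heading 67 -> 37
Final: pos=(32.547,6.008), heading=37, 3 segment(s) drawn

Segment endpoints: x in {-5.5, 0, 8.4, 20.6}, y in {0}
xmin=-5.5, ymin=0, xmax=20.6, ymax=0

Answer: -5.5 0 20.6 0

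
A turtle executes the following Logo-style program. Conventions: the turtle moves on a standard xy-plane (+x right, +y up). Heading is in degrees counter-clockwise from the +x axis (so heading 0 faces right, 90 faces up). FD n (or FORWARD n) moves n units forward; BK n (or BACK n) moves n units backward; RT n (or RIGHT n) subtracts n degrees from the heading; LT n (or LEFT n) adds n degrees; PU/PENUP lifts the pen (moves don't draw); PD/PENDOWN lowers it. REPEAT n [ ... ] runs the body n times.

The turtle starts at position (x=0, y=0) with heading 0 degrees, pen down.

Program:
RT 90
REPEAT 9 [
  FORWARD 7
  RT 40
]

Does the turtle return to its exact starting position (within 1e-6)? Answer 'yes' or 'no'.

Executing turtle program step by step:
Start: pos=(0,0), heading=0, pen down
RT 90: heading 0 -> 270
REPEAT 9 [
  -- iteration 1/9 --
  FD 7: (0,0) -> (0,-7) [heading=270, draw]
  RT 40: heading 270 -> 230
  -- iteration 2/9 --
  FD 7: (0,-7) -> (-4.5,-12.362) [heading=230, draw]
  RT 40: heading 230 -> 190
  -- iteration 3/9 --
  FD 7: (-4.5,-12.362) -> (-11.393,-13.578) [heading=190, draw]
  RT 40: heading 190 -> 150
  -- iteration 4/9 --
  FD 7: (-11.393,-13.578) -> (-17.455,-10.078) [heading=150, draw]
  RT 40: heading 150 -> 110
  -- iteration 5/9 --
  FD 7: (-17.455,-10.078) -> (-19.849,-3.5) [heading=110, draw]
  RT 40: heading 110 -> 70
  -- iteration 6/9 --
  FD 7: (-19.849,-3.5) -> (-17.455,3.078) [heading=70, draw]
  RT 40: heading 70 -> 30
  -- iteration 7/9 --
  FD 7: (-17.455,3.078) -> (-11.393,6.578) [heading=30, draw]
  RT 40: heading 30 -> 350
  -- iteration 8/9 --
  FD 7: (-11.393,6.578) -> (-4.5,5.362) [heading=350, draw]
  RT 40: heading 350 -> 310
  -- iteration 9/9 --
  FD 7: (-4.5,5.362) -> (0,0) [heading=310, draw]
  RT 40: heading 310 -> 270
]
Final: pos=(0,0), heading=270, 9 segment(s) drawn

Start position: (0, 0)
Final position: (0, 0)
Distance = 0; < 1e-6 -> CLOSED

Answer: yes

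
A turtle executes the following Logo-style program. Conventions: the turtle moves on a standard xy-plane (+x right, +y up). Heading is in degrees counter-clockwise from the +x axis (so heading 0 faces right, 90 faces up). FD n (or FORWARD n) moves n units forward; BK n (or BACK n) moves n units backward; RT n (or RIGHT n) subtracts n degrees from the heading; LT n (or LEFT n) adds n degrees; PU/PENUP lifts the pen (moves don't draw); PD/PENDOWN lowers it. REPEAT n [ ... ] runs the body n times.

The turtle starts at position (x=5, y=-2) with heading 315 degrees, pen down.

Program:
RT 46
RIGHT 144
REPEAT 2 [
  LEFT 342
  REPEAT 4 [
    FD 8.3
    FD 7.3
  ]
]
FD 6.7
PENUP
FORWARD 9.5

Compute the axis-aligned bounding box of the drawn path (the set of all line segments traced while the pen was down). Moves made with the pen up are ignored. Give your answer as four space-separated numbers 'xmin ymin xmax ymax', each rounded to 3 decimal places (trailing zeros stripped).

Executing turtle program step by step:
Start: pos=(5,-2), heading=315, pen down
RT 46: heading 315 -> 269
RT 144: heading 269 -> 125
REPEAT 2 [
  -- iteration 1/2 --
  LT 342: heading 125 -> 107
  REPEAT 4 [
    -- iteration 1/4 --
    FD 8.3: (5,-2) -> (2.573,5.937) [heading=107, draw]
    FD 7.3: (2.573,5.937) -> (0.439,12.918) [heading=107, draw]
    -- iteration 2/4 --
    FD 8.3: (0.439,12.918) -> (-1.988,20.856) [heading=107, draw]
    FD 7.3: (-1.988,20.856) -> (-4.122,27.837) [heading=107, draw]
    -- iteration 3/4 --
    FD 8.3: (-4.122,27.837) -> (-6.549,35.774) [heading=107, draw]
    FD 7.3: (-6.549,35.774) -> (-8.683,42.755) [heading=107, draw]
    -- iteration 4/4 --
    FD 8.3: (-8.683,42.755) -> (-11.11,50.692) [heading=107, draw]
    FD 7.3: (-11.11,50.692) -> (-13.244,57.673) [heading=107, draw]
  ]
  -- iteration 2/2 --
  LT 342: heading 107 -> 89
  REPEAT 4 [
    -- iteration 1/4 --
    FD 8.3: (-13.244,57.673) -> (-13.099,65.972) [heading=89, draw]
    FD 7.3: (-13.099,65.972) -> (-12.972,73.271) [heading=89, draw]
    -- iteration 2/4 --
    FD 8.3: (-12.972,73.271) -> (-12.827,81.57) [heading=89, draw]
    FD 7.3: (-12.827,81.57) -> (-12.699,88.869) [heading=89, draw]
    -- iteration 3/4 --
    FD 8.3: (-12.699,88.869) -> (-12.555,97.167) [heading=89, draw]
    FD 7.3: (-12.555,97.167) -> (-12.427,104.466) [heading=89, draw]
    -- iteration 4/4 --
    FD 8.3: (-12.427,104.466) -> (-12.282,112.765) [heading=89, draw]
    FD 7.3: (-12.282,112.765) -> (-12.155,120.064) [heading=89, draw]
  ]
]
FD 6.7: (-12.155,120.064) -> (-12.038,126.763) [heading=89, draw]
PU: pen up
FD 9.5: (-12.038,126.763) -> (-11.872,136.261) [heading=89, move]
Final: pos=(-11.872,136.261), heading=89, 17 segment(s) drawn

Segment endpoints: x in {-13.244, -13.099, -12.972, -12.827, -12.699, -12.555, -12.427, -12.282, -12.155, -12.038, -11.11, -8.683, -6.549, -4.122, -1.988, 0.439, 2.573, 5}, y in {-2, 5.937, 12.918, 20.856, 27.837, 35.774, 42.755, 50.692, 57.673, 65.972, 73.271, 81.57, 88.869, 97.167, 104.466, 112.765, 120.064, 126.763}
xmin=-13.244, ymin=-2, xmax=5, ymax=126.763

Answer: -13.244 -2 5 126.763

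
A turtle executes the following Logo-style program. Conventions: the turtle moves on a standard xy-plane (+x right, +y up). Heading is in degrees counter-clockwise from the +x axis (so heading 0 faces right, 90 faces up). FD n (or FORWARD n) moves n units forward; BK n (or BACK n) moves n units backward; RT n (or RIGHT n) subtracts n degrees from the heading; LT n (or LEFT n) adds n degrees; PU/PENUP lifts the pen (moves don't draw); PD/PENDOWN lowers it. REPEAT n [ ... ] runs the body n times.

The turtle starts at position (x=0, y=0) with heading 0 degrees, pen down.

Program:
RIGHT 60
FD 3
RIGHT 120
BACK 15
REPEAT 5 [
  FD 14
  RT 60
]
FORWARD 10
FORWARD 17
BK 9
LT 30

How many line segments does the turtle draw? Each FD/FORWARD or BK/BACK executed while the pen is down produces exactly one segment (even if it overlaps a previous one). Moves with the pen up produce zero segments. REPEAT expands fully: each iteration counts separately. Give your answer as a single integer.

Executing turtle program step by step:
Start: pos=(0,0), heading=0, pen down
RT 60: heading 0 -> 300
FD 3: (0,0) -> (1.5,-2.598) [heading=300, draw]
RT 120: heading 300 -> 180
BK 15: (1.5,-2.598) -> (16.5,-2.598) [heading=180, draw]
REPEAT 5 [
  -- iteration 1/5 --
  FD 14: (16.5,-2.598) -> (2.5,-2.598) [heading=180, draw]
  RT 60: heading 180 -> 120
  -- iteration 2/5 --
  FD 14: (2.5,-2.598) -> (-4.5,9.526) [heading=120, draw]
  RT 60: heading 120 -> 60
  -- iteration 3/5 --
  FD 14: (-4.5,9.526) -> (2.5,21.651) [heading=60, draw]
  RT 60: heading 60 -> 0
  -- iteration 4/5 --
  FD 14: (2.5,21.651) -> (16.5,21.651) [heading=0, draw]
  RT 60: heading 0 -> 300
  -- iteration 5/5 --
  FD 14: (16.5,21.651) -> (23.5,9.526) [heading=300, draw]
  RT 60: heading 300 -> 240
]
FD 10: (23.5,9.526) -> (18.5,0.866) [heading=240, draw]
FD 17: (18.5,0.866) -> (10,-13.856) [heading=240, draw]
BK 9: (10,-13.856) -> (14.5,-6.062) [heading=240, draw]
LT 30: heading 240 -> 270
Final: pos=(14.5,-6.062), heading=270, 10 segment(s) drawn
Segments drawn: 10

Answer: 10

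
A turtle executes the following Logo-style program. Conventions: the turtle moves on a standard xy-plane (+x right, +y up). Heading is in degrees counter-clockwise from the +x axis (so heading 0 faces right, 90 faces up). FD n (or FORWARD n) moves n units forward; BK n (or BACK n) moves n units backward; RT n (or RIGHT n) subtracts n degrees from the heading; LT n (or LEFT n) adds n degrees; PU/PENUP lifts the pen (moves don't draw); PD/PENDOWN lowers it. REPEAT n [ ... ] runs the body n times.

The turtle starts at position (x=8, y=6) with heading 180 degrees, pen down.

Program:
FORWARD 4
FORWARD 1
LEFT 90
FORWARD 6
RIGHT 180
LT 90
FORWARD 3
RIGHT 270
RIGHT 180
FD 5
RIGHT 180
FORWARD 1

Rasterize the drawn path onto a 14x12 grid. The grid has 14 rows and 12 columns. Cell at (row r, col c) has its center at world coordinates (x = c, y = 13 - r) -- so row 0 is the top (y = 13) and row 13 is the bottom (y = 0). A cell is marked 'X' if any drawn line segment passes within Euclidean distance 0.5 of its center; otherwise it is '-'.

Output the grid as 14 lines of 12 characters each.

Answer: ------------
------------
------------
------------
------------
------------
------------
---XXXXXX---
X--X--------
X--X--------
X--X--------
X--X--------
X--X--------
XXXX--------

Derivation:
Segment 0: (8,6) -> (4,6)
Segment 1: (4,6) -> (3,6)
Segment 2: (3,6) -> (3,0)
Segment 3: (3,0) -> (-0,0)
Segment 4: (-0,0) -> (-0,5)
Segment 5: (-0,5) -> (-0,4)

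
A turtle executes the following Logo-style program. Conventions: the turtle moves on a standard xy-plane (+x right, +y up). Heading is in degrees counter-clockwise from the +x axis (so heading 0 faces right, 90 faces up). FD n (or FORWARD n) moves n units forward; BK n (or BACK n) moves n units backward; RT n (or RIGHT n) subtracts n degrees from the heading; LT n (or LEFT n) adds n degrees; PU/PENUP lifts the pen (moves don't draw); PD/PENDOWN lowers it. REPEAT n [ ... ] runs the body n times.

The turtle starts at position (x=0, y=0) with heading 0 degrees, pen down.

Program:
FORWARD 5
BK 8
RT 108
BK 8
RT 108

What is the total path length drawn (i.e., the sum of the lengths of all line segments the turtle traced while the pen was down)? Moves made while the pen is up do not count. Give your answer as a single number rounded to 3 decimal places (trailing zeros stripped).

Answer: 21

Derivation:
Executing turtle program step by step:
Start: pos=(0,0), heading=0, pen down
FD 5: (0,0) -> (5,0) [heading=0, draw]
BK 8: (5,0) -> (-3,0) [heading=0, draw]
RT 108: heading 0 -> 252
BK 8: (-3,0) -> (-0.528,7.608) [heading=252, draw]
RT 108: heading 252 -> 144
Final: pos=(-0.528,7.608), heading=144, 3 segment(s) drawn

Segment lengths:
  seg 1: (0,0) -> (5,0), length = 5
  seg 2: (5,0) -> (-3,0), length = 8
  seg 3: (-3,0) -> (-0.528,7.608), length = 8
Total = 21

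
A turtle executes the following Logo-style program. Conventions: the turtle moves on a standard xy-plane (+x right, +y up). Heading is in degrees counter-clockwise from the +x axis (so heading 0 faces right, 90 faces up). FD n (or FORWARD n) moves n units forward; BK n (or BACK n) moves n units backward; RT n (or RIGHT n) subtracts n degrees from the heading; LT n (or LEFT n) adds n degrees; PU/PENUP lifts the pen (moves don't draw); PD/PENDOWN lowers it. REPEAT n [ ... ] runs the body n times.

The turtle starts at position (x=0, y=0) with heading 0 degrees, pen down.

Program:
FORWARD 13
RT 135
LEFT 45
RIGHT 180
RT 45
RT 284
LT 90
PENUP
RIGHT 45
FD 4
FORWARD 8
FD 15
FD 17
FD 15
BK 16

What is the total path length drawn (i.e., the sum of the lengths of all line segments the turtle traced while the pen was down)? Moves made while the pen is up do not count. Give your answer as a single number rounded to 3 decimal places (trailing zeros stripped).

Executing turtle program step by step:
Start: pos=(0,0), heading=0, pen down
FD 13: (0,0) -> (13,0) [heading=0, draw]
RT 135: heading 0 -> 225
LT 45: heading 225 -> 270
RT 180: heading 270 -> 90
RT 45: heading 90 -> 45
RT 284: heading 45 -> 121
LT 90: heading 121 -> 211
PU: pen up
RT 45: heading 211 -> 166
FD 4: (13,0) -> (9.119,0.968) [heading=166, move]
FD 8: (9.119,0.968) -> (1.356,2.903) [heading=166, move]
FD 15: (1.356,2.903) -> (-13.198,6.532) [heading=166, move]
FD 17: (-13.198,6.532) -> (-29.693,10.645) [heading=166, move]
FD 15: (-29.693,10.645) -> (-44.247,14.273) [heading=166, move]
BK 16: (-44.247,14.273) -> (-28.723,10.403) [heading=166, move]
Final: pos=(-28.723,10.403), heading=166, 1 segment(s) drawn

Segment lengths:
  seg 1: (0,0) -> (13,0), length = 13
Total = 13

Answer: 13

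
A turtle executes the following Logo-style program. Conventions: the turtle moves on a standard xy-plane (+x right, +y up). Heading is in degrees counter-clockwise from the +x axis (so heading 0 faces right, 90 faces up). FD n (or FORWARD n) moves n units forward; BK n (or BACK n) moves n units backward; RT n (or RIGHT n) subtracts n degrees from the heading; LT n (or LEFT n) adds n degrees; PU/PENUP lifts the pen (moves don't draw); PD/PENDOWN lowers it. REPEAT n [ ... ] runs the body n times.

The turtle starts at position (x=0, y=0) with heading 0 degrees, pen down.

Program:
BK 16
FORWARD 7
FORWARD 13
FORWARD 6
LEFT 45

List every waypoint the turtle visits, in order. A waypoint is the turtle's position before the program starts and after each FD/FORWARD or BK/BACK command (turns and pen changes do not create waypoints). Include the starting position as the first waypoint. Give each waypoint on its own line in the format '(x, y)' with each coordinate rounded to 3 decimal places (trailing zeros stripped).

Executing turtle program step by step:
Start: pos=(0,0), heading=0, pen down
BK 16: (0,0) -> (-16,0) [heading=0, draw]
FD 7: (-16,0) -> (-9,0) [heading=0, draw]
FD 13: (-9,0) -> (4,0) [heading=0, draw]
FD 6: (4,0) -> (10,0) [heading=0, draw]
LT 45: heading 0 -> 45
Final: pos=(10,0), heading=45, 4 segment(s) drawn
Waypoints (5 total):
(0, 0)
(-16, 0)
(-9, 0)
(4, 0)
(10, 0)

Answer: (0, 0)
(-16, 0)
(-9, 0)
(4, 0)
(10, 0)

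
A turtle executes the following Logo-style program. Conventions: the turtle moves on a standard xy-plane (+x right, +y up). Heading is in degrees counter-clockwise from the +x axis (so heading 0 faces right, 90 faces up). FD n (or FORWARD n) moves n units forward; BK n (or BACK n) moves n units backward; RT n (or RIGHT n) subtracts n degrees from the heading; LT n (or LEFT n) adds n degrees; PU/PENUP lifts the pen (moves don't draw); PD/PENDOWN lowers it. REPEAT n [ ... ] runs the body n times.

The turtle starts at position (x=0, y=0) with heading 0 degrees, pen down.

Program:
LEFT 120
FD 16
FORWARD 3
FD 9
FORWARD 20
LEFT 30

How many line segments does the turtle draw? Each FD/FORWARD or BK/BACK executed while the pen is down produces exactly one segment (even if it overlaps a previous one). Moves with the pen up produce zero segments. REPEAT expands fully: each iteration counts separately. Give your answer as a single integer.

Answer: 4

Derivation:
Executing turtle program step by step:
Start: pos=(0,0), heading=0, pen down
LT 120: heading 0 -> 120
FD 16: (0,0) -> (-8,13.856) [heading=120, draw]
FD 3: (-8,13.856) -> (-9.5,16.454) [heading=120, draw]
FD 9: (-9.5,16.454) -> (-14,24.249) [heading=120, draw]
FD 20: (-14,24.249) -> (-24,41.569) [heading=120, draw]
LT 30: heading 120 -> 150
Final: pos=(-24,41.569), heading=150, 4 segment(s) drawn
Segments drawn: 4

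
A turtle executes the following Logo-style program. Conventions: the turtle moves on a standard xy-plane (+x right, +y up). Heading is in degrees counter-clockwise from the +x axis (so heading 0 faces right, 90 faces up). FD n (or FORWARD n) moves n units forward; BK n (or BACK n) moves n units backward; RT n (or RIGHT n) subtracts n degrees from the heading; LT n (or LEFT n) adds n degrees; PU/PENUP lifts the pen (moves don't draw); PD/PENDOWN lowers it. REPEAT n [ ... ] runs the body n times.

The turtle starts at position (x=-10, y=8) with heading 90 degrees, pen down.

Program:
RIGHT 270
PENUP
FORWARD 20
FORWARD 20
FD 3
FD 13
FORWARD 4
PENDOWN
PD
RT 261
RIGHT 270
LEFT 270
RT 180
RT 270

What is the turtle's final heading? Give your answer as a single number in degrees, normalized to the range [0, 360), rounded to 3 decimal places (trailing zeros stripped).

Executing turtle program step by step:
Start: pos=(-10,8), heading=90, pen down
RT 270: heading 90 -> 180
PU: pen up
FD 20: (-10,8) -> (-30,8) [heading=180, move]
FD 20: (-30,8) -> (-50,8) [heading=180, move]
FD 3: (-50,8) -> (-53,8) [heading=180, move]
FD 13: (-53,8) -> (-66,8) [heading=180, move]
FD 4: (-66,8) -> (-70,8) [heading=180, move]
PD: pen down
PD: pen down
RT 261: heading 180 -> 279
RT 270: heading 279 -> 9
LT 270: heading 9 -> 279
RT 180: heading 279 -> 99
RT 270: heading 99 -> 189
Final: pos=(-70,8), heading=189, 0 segment(s) drawn

Answer: 189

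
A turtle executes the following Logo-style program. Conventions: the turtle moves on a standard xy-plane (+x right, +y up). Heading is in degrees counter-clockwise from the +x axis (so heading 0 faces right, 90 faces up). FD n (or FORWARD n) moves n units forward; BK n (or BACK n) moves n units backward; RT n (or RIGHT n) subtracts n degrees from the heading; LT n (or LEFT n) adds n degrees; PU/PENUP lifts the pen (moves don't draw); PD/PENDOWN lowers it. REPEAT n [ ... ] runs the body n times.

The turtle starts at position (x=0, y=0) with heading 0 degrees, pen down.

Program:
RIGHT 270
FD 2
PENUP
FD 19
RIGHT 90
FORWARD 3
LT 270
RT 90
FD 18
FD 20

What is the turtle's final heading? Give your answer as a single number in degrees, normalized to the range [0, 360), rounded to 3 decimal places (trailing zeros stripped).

Answer: 180

Derivation:
Executing turtle program step by step:
Start: pos=(0,0), heading=0, pen down
RT 270: heading 0 -> 90
FD 2: (0,0) -> (0,2) [heading=90, draw]
PU: pen up
FD 19: (0,2) -> (0,21) [heading=90, move]
RT 90: heading 90 -> 0
FD 3: (0,21) -> (3,21) [heading=0, move]
LT 270: heading 0 -> 270
RT 90: heading 270 -> 180
FD 18: (3,21) -> (-15,21) [heading=180, move]
FD 20: (-15,21) -> (-35,21) [heading=180, move]
Final: pos=(-35,21), heading=180, 1 segment(s) drawn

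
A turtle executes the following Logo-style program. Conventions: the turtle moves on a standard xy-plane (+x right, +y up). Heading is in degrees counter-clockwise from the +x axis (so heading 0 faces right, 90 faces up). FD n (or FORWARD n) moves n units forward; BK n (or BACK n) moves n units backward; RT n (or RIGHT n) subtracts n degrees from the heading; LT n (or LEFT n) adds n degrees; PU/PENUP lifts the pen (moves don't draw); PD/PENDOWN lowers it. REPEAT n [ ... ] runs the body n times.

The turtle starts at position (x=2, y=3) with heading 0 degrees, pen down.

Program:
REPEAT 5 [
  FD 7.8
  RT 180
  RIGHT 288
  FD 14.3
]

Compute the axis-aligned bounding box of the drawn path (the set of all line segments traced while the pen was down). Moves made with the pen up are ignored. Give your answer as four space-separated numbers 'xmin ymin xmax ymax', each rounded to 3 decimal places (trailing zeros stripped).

Executing turtle program step by step:
Start: pos=(2,3), heading=0, pen down
REPEAT 5 [
  -- iteration 1/5 --
  FD 7.8: (2,3) -> (9.8,3) [heading=0, draw]
  RT 180: heading 0 -> 180
  RT 288: heading 180 -> 252
  FD 14.3: (9.8,3) -> (5.381,-10.6) [heading=252, draw]
  -- iteration 2/5 --
  FD 7.8: (5.381,-10.6) -> (2.971,-18.018) [heading=252, draw]
  RT 180: heading 252 -> 72
  RT 288: heading 72 -> 144
  FD 14.3: (2.971,-18.018) -> (-8.598,-9.613) [heading=144, draw]
  -- iteration 3/5 --
  FD 7.8: (-8.598,-9.613) -> (-14.909,-5.028) [heading=144, draw]
  RT 180: heading 144 -> 324
  RT 288: heading 324 -> 36
  FD 14.3: (-14.909,-5.028) -> (-3.34,3.377) [heading=36, draw]
  -- iteration 4/5 --
  FD 7.8: (-3.34,3.377) -> (2.971,7.962) [heading=36, draw]
  RT 180: heading 36 -> 216
  RT 288: heading 216 -> 288
  FD 14.3: (2.971,7.962) -> (7.39,-5.638) [heading=288, draw]
  -- iteration 5/5 --
  FD 7.8: (7.39,-5.638) -> (9.8,-13.057) [heading=288, draw]
  RT 180: heading 288 -> 108
  RT 288: heading 108 -> 180
  FD 14.3: (9.8,-13.057) -> (-4.5,-13.057) [heading=180, draw]
]
Final: pos=(-4.5,-13.057), heading=180, 10 segment(s) drawn

Segment endpoints: x in {-14.909, -8.598, -4.5, -3.34, 2, 2.971, 2.971, 5.381, 7.39, 9.8, 9.8}, y in {-18.018, -13.057, -13.057, -10.6, -9.613, -5.638, -5.028, 3, 3.377, 7.962}
xmin=-14.909, ymin=-18.018, xmax=9.8, ymax=7.962

Answer: -14.909 -18.018 9.8 7.962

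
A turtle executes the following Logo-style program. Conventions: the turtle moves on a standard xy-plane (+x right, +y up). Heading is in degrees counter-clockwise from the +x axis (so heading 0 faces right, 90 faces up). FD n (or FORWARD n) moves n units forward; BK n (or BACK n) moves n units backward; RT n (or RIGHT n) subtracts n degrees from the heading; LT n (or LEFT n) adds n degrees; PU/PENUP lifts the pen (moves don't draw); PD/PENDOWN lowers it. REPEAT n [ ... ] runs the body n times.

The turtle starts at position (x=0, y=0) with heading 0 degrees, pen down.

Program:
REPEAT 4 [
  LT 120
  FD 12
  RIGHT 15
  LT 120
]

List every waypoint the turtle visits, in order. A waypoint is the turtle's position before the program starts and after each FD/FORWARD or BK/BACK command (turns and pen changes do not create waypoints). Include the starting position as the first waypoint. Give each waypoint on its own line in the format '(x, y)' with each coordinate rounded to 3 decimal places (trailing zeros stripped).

Executing turtle program step by step:
Start: pos=(0,0), heading=0, pen down
REPEAT 4 [
  -- iteration 1/4 --
  LT 120: heading 0 -> 120
  FD 12: (0,0) -> (-6,10.392) [heading=120, draw]
  RT 15: heading 120 -> 105
  LT 120: heading 105 -> 225
  -- iteration 2/4 --
  LT 120: heading 225 -> 345
  FD 12: (-6,10.392) -> (5.591,7.286) [heading=345, draw]
  RT 15: heading 345 -> 330
  LT 120: heading 330 -> 90
  -- iteration 3/4 --
  LT 120: heading 90 -> 210
  FD 12: (5.591,7.286) -> (-4.801,1.286) [heading=210, draw]
  RT 15: heading 210 -> 195
  LT 120: heading 195 -> 315
  -- iteration 4/4 --
  LT 120: heading 315 -> 75
  FD 12: (-4.801,1.286) -> (-1.695,12.878) [heading=75, draw]
  RT 15: heading 75 -> 60
  LT 120: heading 60 -> 180
]
Final: pos=(-1.695,12.878), heading=180, 4 segment(s) drawn
Waypoints (5 total):
(0, 0)
(-6, 10.392)
(5.591, 7.286)
(-4.801, 1.286)
(-1.695, 12.878)

Answer: (0, 0)
(-6, 10.392)
(5.591, 7.286)
(-4.801, 1.286)
(-1.695, 12.878)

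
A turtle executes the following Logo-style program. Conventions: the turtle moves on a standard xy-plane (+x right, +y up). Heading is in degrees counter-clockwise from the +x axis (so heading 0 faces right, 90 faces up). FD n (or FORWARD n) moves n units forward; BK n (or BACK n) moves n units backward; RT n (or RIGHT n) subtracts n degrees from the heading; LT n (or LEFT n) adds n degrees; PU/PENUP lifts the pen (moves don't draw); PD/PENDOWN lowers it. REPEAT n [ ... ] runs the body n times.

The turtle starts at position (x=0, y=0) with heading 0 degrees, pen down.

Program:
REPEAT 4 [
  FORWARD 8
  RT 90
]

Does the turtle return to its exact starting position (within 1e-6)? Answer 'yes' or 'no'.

Executing turtle program step by step:
Start: pos=(0,0), heading=0, pen down
REPEAT 4 [
  -- iteration 1/4 --
  FD 8: (0,0) -> (8,0) [heading=0, draw]
  RT 90: heading 0 -> 270
  -- iteration 2/4 --
  FD 8: (8,0) -> (8,-8) [heading=270, draw]
  RT 90: heading 270 -> 180
  -- iteration 3/4 --
  FD 8: (8,-8) -> (0,-8) [heading=180, draw]
  RT 90: heading 180 -> 90
  -- iteration 4/4 --
  FD 8: (0,-8) -> (0,0) [heading=90, draw]
  RT 90: heading 90 -> 0
]
Final: pos=(0,0), heading=0, 4 segment(s) drawn

Start position: (0, 0)
Final position: (0, 0)
Distance = 0; < 1e-6 -> CLOSED

Answer: yes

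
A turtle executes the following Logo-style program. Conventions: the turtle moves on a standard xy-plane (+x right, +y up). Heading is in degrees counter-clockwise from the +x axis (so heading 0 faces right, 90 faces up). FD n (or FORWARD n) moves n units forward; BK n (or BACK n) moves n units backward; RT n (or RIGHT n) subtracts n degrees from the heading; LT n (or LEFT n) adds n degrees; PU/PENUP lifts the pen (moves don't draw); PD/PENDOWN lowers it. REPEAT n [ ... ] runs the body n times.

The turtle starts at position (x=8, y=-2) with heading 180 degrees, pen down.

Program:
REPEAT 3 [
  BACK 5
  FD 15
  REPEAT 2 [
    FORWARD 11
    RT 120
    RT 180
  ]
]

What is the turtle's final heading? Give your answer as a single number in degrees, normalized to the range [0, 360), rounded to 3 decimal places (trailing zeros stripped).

Executing turtle program step by step:
Start: pos=(8,-2), heading=180, pen down
REPEAT 3 [
  -- iteration 1/3 --
  BK 5: (8,-2) -> (13,-2) [heading=180, draw]
  FD 15: (13,-2) -> (-2,-2) [heading=180, draw]
  REPEAT 2 [
    -- iteration 1/2 --
    FD 11: (-2,-2) -> (-13,-2) [heading=180, draw]
    RT 120: heading 180 -> 60
    RT 180: heading 60 -> 240
    -- iteration 2/2 --
    FD 11: (-13,-2) -> (-18.5,-11.526) [heading=240, draw]
    RT 120: heading 240 -> 120
    RT 180: heading 120 -> 300
  ]
  -- iteration 2/3 --
  BK 5: (-18.5,-11.526) -> (-21,-7.196) [heading=300, draw]
  FD 15: (-21,-7.196) -> (-13.5,-20.187) [heading=300, draw]
  REPEAT 2 [
    -- iteration 1/2 --
    FD 11: (-13.5,-20.187) -> (-8,-29.713) [heading=300, draw]
    RT 120: heading 300 -> 180
    RT 180: heading 180 -> 0
    -- iteration 2/2 --
    FD 11: (-8,-29.713) -> (3,-29.713) [heading=0, draw]
    RT 120: heading 0 -> 240
    RT 180: heading 240 -> 60
  ]
  -- iteration 3/3 --
  BK 5: (3,-29.713) -> (0.5,-34.043) [heading=60, draw]
  FD 15: (0.5,-34.043) -> (8,-21.053) [heading=60, draw]
  REPEAT 2 [
    -- iteration 1/2 --
    FD 11: (8,-21.053) -> (13.5,-11.526) [heading=60, draw]
    RT 120: heading 60 -> 300
    RT 180: heading 300 -> 120
    -- iteration 2/2 --
    FD 11: (13.5,-11.526) -> (8,-2) [heading=120, draw]
    RT 120: heading 120 -> 0
    RT 180: heading 0 -> 180
  ]
]
Final: pos=(8,-2), heading=180, 12 segment(s) drawn

Answer: 180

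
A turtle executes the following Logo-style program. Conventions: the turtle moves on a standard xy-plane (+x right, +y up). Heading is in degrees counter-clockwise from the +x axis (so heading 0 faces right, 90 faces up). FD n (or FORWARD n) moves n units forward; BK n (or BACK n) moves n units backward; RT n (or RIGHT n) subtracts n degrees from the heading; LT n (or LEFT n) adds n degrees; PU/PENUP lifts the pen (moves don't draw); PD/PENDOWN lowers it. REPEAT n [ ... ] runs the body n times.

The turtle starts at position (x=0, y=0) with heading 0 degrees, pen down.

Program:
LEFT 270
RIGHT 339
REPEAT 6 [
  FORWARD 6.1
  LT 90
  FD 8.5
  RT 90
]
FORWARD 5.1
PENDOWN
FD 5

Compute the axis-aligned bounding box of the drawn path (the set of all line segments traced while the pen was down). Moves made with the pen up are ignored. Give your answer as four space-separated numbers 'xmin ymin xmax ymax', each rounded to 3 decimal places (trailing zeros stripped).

Executing turtle program step by step:
Start: pos=(0,0), heading=0, pen down
LT 270: heading 0 -> 270
RT 339: heading 270 -> 291
REPEAT 6 [
  -- iteration 1/6 --
  FD 6.1: (0,0) -> (2.186,-5.695) [heading=291, draw]
  LT 90: heading 291 -> 21
  FD 8.5: (2.186,-5.695) -> (10.121,-2.649) [heading=21, draw]
  RT 90: heading 21 -> 291
  -- iteration 2/6 --
  FD 6.1: (10.121,-2.649) -> (12.308,-8.344) [heading=291, draw]
  LT 90: heading 291 -> 21
  FD 8.5: (12.308,-8.344) -> (20.243,-5.297) [heading=21, draw]
  RT 90: heading 21 -> 291
  -- iteration 3/6 --
  FD 6.1: (20.243,-5.297) -> (22.429,-10.992) [heading=291, draw]
  LT 90: heading 291 -> 21
  FD 8.5: (22.429,-10.992) -> (30.364,-7.946) [heading=21, draw]
  RT 90: heading 21 -> 291
  -- iteration 4/6 --
  FD 6.1: (30.364,-7.946) -> (32.55,-13.641) [heading=291, draw]
  LT 90: heading 291 -> 21
  FD 8.5: (32.55,-13.641) -> (40.486,-10.595) [heading=21, draw]
  RT 90: heading 21 -> 291
  -- iteration 5/6 --
  FD 6.1: (40.486,-10.595) -> (42.672,-16.29) [heading=291, draw]
  LT 90: heading 291 -> 21
  FD 8.5: (42.672,-16.29) -> (50.607,-13.244) [heading=21, draw]
  RT 90: heading 21 -> 291
  -- iteration 6/6 --
  FD 6.1: (50.607,-13.244) -> (52.793,-18.938) [heading=291, draw]
  LT 90: heading 291 -> 21
  FD 8.5: (52.793,-18.938) -> (60.729,-15.892) [heading=21, draw]
  RT 90: heading 21 -> 291
]
FD 5.1: (60.729,-15.892) -> (62.557,-20.654) [heading=291, draw]
PD: pen down
FD 5: (62.557,-20.654) -> (64.348,-25.321) [heading=291, draw]
Final: pos=(64.348,-25.321), heading=291, 14 segment(s) drawn

Segment endpoints: x in {0, 2.186, 10.121, 12.308, 20.243, 22.429, 30.364, 32.55, 40.486, 42.672, 50.607, 52.793, 60.729, 62.557, 64.348}, y in {-25.321, -20.654, -18.938, -16.29, -15.892, -13.641, -13.244, -10.992, -10.595, -8.344, -7.946, -5.695, -5.297, -2.649, 0}
xmin=0, ymin=-25.321, xmax=64.348, ymax=0

Answer: 0 -25.321 64.348 0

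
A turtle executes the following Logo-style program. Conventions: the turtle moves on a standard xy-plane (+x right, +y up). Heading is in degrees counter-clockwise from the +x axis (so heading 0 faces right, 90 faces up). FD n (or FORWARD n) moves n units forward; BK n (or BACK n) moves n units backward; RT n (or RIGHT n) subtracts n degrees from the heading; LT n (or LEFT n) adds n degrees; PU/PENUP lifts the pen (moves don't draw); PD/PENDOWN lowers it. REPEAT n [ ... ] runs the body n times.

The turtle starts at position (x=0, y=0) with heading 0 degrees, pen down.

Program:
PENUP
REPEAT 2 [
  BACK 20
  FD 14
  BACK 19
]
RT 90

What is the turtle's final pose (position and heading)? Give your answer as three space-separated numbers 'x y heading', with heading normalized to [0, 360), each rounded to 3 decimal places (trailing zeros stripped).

Answer: -50 0 270

Derivation:
Executing turtle program step by step:
Start: pos=(0,0), heading=0, pen down
PU: pen up
REPEAT 2 [
  -- iteration 1/2 --
  BK 20: (0,0) -> (-20,0) [heading=0, move]
  FD 14: (-20,0) -> (-6,0) [heading=0, move]
  BK 19: (-6,0) -> (-25,0) [heading=0, move]
  -- iteration 2/2 --
  BK 20: (-25,0) -> (-45,0) [heading=0, move]
  FD 14: (-45,0) -> (-31,0) [heading=0, move]
  BK 19: (-31,0) -> (-50,0) [heading=0, move]
]
RT 90: heading 0 -> 270
Final: pos=(-50,0), heading=270, 0 segment(s) drawn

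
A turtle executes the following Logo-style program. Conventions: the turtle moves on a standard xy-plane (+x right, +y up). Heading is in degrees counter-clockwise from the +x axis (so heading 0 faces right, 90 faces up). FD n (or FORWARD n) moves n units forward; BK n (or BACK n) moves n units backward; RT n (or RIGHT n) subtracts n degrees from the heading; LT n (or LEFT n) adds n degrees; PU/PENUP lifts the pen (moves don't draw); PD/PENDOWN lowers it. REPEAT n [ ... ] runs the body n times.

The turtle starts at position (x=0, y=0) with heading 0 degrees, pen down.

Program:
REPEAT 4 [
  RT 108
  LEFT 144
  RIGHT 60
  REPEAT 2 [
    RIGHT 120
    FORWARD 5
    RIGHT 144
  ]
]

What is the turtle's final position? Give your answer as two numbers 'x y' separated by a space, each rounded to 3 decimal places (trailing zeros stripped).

Executing turtle program step by step:
Start: pos=(0,0), heading=0, pen down
REPEAT 4 [
  -- iteration 1/4 --
  RT 108: heading 0 -> 252
  LT 144: heading 252 -> 36
  RT 60: heading 36 -> 336
  REPEAT 2 [
    -- iteration 1/2 --
    RT 120: heading 336 -> 216
    FD 5: (0,0) -> (-4.045,-2.939) [heading=216, draw]
    RT 144: heading 216 -> 72
    -- iteration 2/2 --
    RT 120: heading 72 -> 312
    FD 5: (-4.045,-2.939) -> (-0.699,-6.655) [heading=312, draw]
    RT 144: heading 312 -> 168
  ]
  -- iteration 2/4 --
  RT 108: heading 168 -> 60
  LT 144: heading 60 -> 204
  RT 60: heading 204 -> 144
  REPEAT 2 [
    -- iteration 1/2 --
    RT 120: heading 144 -> 24
    FD 5: (-0.699,-6.655) -> (3.868,-4.621) [heading=24, draw]
    RT 144: heading 24 -> 240
    -- iteration 2/2 --
    RT 120: heading 240 -> 120
    FD 5: (3.868,-4.621) -> (1.368,-0.291) [heading=120, draw]
    RT 144: heading 120 -> 336
  ]
  -- iteration 3/4 --
  RT 108: heading 336 -> 228
  LT 144: heading 228 -> 12
  RT 60: heading 12 -> 312
  REPEAT 2 [
    -- iteration 1/2 --
    RT 120: heading 312 -> 192
    FD 5: (1.368,-0.291) -> (-3.522,-1.33) [heading=192, draw]
    RT 144: heading 192 -> 48
    -- iteration 2/2 --
    RT 120: heading 48 -> 288
    FD 5: (-3.522,-1.33) -> (-1.977,-6.086) [heading=288, draw]
    RT 144: heading 288 -> 144
  ]
  -- iteration 4/4 --
  RT 108: heading 144 -> 36
  LT 144: heading 36 -> 180
  RT 60: heading 180 -> 120
  REPEAT 2 [
    -- iteration 1/2 --
    RT 120: heading 120 -> 0
    FD 5: (-1.977,-6.086) -> (3.023,-6.086) [heading=0, draw]
    RT 144: heading 0 -> 216
    -- iteration 2/2 --
    RT 120: heading 216 -> 96
    FD 5: (3.023,-6.086) -> (2.5,-1.113) [heading=96, draw]
    RT 144: heading 96 -> 312
  ]
]
Final: pos=(2.5,-1.113), heading=312, 8 segment(s) drawn

Answer: 2.5 -1.113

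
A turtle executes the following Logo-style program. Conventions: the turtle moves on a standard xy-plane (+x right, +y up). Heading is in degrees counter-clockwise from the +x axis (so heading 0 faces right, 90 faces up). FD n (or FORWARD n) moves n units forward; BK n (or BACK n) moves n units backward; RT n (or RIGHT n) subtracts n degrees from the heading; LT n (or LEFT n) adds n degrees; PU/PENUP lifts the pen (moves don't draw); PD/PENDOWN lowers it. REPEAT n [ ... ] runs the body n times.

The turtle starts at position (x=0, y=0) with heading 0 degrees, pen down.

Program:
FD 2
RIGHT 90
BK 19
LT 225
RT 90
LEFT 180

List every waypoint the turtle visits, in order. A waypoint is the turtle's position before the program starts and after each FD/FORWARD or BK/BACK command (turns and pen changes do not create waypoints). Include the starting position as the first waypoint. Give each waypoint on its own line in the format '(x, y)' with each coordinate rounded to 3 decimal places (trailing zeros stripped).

Executing turtle program step by step:
Start: pos=(0,0), heading=0, pen down
FD 2: (0,0) -> (2,0) [heading=0, draw]
RT 90: heading 0 -> 270
BK 19: (2,0) -> (2,19) [heading=270, draw]
LT 225: heading 270 -> 135
RT 90: heading 135 -> 45
LT 180: heading 45 -> 225
Final: pos=(2,19), heading=225, 2 segment(s) drawn
Waypoints (3 total):
(0, 0)
(2, 0)
(2, 19)

Answer: (0, 0)
(2, 0)
(2, 19)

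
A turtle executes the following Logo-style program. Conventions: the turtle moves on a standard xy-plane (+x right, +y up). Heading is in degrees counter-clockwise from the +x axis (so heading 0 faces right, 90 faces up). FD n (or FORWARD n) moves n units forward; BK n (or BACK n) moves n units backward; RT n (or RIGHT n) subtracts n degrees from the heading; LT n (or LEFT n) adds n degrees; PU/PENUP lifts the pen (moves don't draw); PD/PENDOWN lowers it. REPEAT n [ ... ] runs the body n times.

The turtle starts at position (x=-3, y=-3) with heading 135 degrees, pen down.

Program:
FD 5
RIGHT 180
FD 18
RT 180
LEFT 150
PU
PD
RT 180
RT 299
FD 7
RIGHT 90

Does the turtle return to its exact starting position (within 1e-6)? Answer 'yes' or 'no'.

Executing turtle program step by step:
Start: pos=(-3,-3), heading=135, pen down
FD 5: (-3,-3) -> (-6.536,0.536) [heading=135, draw]
RT 180: heading 135 -> 315
FD 18: (-6.536,0.536) -> (6.192,-12.192) [heading=315, draw]
RT 180: heading 315 -> 135
LT 150: heading 135 -> 285
PU: pen up
PD: pen down
RT 180: heading 285 -> 105
RT 299: heading 105 -> 166
FD 7: (6.192,-12.192) -> (-0.6,-10.499) [heading=166, draw]
RT 90: heading 166 -> 76
Final: pos=(-0.6,-10.499), heading=76, 3 segment(s) drawn

Start position: (-3, -3)
Final position: (-0.6, -10.499)
Distance = 7.874; >= 1e-6 -> NOT closed

Answer: no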